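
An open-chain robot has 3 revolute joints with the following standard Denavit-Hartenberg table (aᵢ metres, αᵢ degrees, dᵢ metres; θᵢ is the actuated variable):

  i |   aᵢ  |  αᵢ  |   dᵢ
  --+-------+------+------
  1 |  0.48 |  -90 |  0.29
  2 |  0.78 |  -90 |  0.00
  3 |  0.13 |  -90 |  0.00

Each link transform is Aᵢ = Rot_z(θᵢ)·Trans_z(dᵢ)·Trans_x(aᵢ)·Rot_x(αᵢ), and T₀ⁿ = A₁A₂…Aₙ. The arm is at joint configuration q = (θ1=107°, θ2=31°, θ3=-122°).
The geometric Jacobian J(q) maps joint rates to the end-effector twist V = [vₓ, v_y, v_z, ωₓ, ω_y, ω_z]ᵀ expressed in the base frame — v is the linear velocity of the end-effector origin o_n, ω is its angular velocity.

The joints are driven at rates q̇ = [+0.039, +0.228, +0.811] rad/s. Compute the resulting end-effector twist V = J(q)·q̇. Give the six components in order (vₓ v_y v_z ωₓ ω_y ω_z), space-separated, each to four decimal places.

o_n = [-0.4240, 1.0097, -0.0762]
J₁: ẑ×o_n = [-1.0097, -0.4240, 0.0000], ω = ẑ
J2: z=[-0.9563, -0.2924, 0.0000] o=[-0.1403, 0.4590, 0.2900] → [0.1071, -0.3502, -0.6095, -0.9563, -0.2924, 0.0000]
J3: z=[0.1506, -0.4925, -0.8572] o=[-0.3358, 1.0984, -0.1117] → [-0.0935, 0.0702, -0.0568, 0.1506, -0.4925, -0.8572]
V = J·q̇ = [-0.0908, -0.0394, -0.1850, -0.0959, -0.4661, -0.6562]

-0.0908 -0.0394 -0.1850 -0.0959 -0.4661 -0.6562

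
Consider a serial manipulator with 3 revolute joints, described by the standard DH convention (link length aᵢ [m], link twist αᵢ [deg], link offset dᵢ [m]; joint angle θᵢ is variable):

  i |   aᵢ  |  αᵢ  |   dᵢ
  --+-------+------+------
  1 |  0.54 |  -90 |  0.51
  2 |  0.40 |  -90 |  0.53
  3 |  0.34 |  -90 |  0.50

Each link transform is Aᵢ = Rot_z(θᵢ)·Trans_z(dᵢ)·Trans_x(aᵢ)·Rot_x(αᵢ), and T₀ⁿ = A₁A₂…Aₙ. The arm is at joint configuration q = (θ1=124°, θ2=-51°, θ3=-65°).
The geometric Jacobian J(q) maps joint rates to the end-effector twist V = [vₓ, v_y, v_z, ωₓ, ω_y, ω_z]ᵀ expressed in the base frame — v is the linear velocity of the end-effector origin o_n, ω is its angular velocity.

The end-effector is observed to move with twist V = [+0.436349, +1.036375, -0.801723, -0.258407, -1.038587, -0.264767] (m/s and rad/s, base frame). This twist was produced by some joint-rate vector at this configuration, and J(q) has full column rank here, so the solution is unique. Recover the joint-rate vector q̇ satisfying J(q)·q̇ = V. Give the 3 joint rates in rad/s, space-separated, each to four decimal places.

o_n = [-1.4054, 0.5848, 0.6179]
J₁: ẑ×o_n = [-0.5848, -1.4054, 0.0000], ω = ẑ
J2: z=[-0.8290, -0.5592, 0.0000] o=[-0.3020, 0.4477, 0.5100] → [-0.0603, 0.0894, -0.7307, -0.8290, -0.5592, 0.0000]
J3: z=[-0.4346, 0.6443, -0.6293] o=[-0.8821, 0.3600, 0.8209] → [0.0107, 0.2411, 0.2395, -0.4346, 0.6443, -0.6293]
q̇ = J⁺·V = [-0.8450, 0.7950, -0.9220]

-0.8450 0.7950 -0.9220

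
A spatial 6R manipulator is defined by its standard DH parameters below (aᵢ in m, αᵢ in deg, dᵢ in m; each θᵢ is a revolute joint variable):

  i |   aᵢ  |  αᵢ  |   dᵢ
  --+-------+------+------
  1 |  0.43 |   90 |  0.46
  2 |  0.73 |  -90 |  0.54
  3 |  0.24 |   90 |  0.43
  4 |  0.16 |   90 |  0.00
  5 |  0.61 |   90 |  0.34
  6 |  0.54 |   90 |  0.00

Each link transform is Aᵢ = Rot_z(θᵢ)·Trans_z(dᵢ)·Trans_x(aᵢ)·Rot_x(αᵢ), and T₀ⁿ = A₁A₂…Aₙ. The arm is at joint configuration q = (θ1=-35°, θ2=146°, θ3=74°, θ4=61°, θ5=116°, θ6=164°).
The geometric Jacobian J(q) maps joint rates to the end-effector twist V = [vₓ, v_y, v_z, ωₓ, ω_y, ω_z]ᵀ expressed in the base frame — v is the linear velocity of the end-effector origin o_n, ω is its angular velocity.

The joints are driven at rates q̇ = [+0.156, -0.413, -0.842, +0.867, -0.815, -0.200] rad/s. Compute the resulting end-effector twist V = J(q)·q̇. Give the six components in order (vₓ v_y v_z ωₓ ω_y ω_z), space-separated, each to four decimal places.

-0.6371 0.3019 0.4533 -0.4097 -0.4099 0.9524

o_n = [-0.3917, 0.4393, 0.7769]
J₁: ẑ×o_n = [-0.4393, -0.3917, 0.0000], ω = ẑ
J2: z=[-0.5736, -0.8192, 0.0000] o=[0.3522, -0.2466, 0.4600] → [-0.2596, 0.1818, -1.0029, -0.5736, -0.8192, 0.0000]
J3: z=[-0.4581, 0.3207, -0.8290] o=[-0.4532, -0.3419, 0.8682] → [0.6183, -0.0928, -0.3775, -0.4581, 0.3207, -0.8290]
J4: z=[-0.8109, 0.2313, 0.5375] o=[-0.5628, 0.0165, 0.5487] → [-0.1745, 0.2770, -0.3824, -0.8109, 0.2313, 0.5375]
J5: z=[0.5406, 0.6478, 0.5367] o=[-0.5987, 0.1326, 0.4447] → [0.0506, -0.0685, 0.0317, 0.5406, 0.6478, 0.5367]
J6: z=[-0.5569, 0.7538, -0.3489] o=[-0.7995, 0.2856, 1.0958] → [-0.1867, -0.3199, -0.3930, -0.5569, 0.7538, -0.3489]
V = J·q̇ = [-0.6371, 0.3019, 0.4533, -0.4097, -0.4099, 0.9524]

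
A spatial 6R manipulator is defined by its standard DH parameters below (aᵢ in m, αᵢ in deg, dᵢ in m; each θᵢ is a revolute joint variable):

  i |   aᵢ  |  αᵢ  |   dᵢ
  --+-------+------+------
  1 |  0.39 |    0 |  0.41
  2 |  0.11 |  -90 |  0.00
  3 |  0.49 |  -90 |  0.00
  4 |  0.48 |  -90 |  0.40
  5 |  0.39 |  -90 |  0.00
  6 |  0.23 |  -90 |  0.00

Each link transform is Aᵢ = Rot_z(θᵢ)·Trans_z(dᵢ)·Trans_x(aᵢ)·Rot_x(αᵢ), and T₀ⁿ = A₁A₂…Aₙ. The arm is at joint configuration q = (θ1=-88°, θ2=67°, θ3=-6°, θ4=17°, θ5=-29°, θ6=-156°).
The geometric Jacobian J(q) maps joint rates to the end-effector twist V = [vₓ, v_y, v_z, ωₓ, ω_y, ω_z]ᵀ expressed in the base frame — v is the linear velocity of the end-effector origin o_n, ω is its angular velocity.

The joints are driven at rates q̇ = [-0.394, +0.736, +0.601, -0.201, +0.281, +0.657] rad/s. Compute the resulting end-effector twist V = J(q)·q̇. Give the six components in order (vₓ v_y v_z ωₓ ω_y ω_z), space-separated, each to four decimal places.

o_n = [1.0604, -1.0870, 0.0375]
J₁: ẑ×o_n = [1.0870, 1.0604, -0.0000], ω = ẑ
J2: z=[0.0000, 0.0000, 1.0000] o=[0.0136, -0.3898, 0.4100] → [0.6973, 1.0468, -0.0000, 0.0000, 0.0000, 1.0000]
J3: z=[0.3584, 0.9336, 0.0000] o=[0.1163, -0.4292, 0.4100] → [-0.3477, 0.1335, -1.1172, 0.3584, 0.9336, 0.0000]
J4: z=[0.0976, -0.0375, -0.9945] o=[0.5713, -0.6038, 0.4612] → [-0.4647, -0.4452, -0.0288, 0.0976, -0.0375, -0.9945]
J5: z=[-0.6142, -0.7886, -0.0306] o=[0.9862, -0.9134, 0.1114] → [0.0529, -0.0476, 0.1652, -0.6142, -0.7886, -0.0306]
J6: z=[0.2943, -0.2648, 0.9183] o=[1.2718, -1.1299, -0.0426] → [-0.0605, -0.2176, -0.0433, 0.2943, -0.2648, 0.9183]
V = J·q̇ = [-0.0556, 0.3660, -0.6477, 0.2165, 0.1730, 1.1366]

-0.0556 0.3660 -0.6477 0.2165 0.1730 1.1366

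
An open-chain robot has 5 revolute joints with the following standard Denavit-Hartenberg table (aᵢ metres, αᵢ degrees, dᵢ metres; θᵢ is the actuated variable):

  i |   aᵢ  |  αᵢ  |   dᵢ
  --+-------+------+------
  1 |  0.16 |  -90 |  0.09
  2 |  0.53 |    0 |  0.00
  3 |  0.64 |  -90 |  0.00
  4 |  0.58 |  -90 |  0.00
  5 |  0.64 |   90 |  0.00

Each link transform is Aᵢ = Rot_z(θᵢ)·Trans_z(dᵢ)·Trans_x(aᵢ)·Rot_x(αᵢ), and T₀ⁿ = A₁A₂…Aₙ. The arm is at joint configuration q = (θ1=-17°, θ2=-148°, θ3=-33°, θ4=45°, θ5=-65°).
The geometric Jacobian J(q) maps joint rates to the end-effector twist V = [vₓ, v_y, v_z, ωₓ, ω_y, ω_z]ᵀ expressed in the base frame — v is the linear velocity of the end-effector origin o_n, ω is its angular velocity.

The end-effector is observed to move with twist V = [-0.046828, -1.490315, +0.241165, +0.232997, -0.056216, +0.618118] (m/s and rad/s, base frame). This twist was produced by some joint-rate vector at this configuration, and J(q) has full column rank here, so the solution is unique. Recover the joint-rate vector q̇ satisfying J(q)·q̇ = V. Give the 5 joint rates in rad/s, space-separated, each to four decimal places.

o_n = [-1.6493, -0.1246, 0.9291]
J₁: ẑ×o_n = [0.1246, -1.6493, 0.0000], ω = ẑ
J2: z=[0.2924, 0.9563, 0.0000] o=[0.1530, -0.0468, 0.0900] → [0.8025, -0.2453, 1.7008, 0.2924, 0.9563, 0.0000]
J3: z=[0.2924, 0.9563, 0.0000] o=[-0.2768, 0.0846, 0.3709] → [0.5339, -0.1632, 1.2513, 0.2924, 0.9563, 0.0000]
J4: z=[-0.0167, 0.0051, 0.9998] o=[-0.8888, 0.2717, 0.3597] → [0.3992, -0.7509, 0.0105, -0.0167, 0.0051, 0.9998]
J5: z=[0.4694, -0.8829, 0.0123] o=[-1.4008, -0.0006, 0.3525] → [-0.5076, -0.2737, -0.2776, 0.4694, -0.8829, 0.0123]
q̇ = J⁺·V = [0.9950, 0.0610, 0.1860, -0.3810, 0.3290]

0.9950 0.0610 0.1860 -0.3810 0.3290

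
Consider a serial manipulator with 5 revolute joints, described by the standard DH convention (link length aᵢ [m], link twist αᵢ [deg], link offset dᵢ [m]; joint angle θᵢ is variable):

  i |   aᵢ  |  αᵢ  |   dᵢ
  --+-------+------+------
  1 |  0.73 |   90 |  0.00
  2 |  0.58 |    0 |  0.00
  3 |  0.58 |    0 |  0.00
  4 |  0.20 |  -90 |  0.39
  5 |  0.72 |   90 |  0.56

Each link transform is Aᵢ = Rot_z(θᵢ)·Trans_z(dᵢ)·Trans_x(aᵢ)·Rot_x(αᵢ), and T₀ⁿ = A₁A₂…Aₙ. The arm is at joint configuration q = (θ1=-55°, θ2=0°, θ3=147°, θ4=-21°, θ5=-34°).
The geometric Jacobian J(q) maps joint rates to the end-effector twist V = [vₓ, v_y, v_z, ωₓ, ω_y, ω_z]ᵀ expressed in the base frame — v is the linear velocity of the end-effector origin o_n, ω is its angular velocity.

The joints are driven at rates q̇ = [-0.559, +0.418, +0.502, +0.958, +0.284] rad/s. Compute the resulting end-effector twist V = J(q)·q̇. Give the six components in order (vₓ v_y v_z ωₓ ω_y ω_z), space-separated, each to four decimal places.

o_n = [-0.7054, -0.3744, 0.6314]
J₁: ẑ×o_n = [0.3744, -0.7054, 0.0000], ω = ẑ
J2: z=[-0.8192, -0.5736, 0.0000] o=[0.4187, -0.5980, 0.0000] → [-0.3622, 0.5172, -0.8279, -0.8192, -0.5736, 0.0000]
J3: z=[-0.8192, -0.5736, 0.0000] o=[0.7514, -1.0731, 0.0000] → [-0.3622, 0.5172, -1.4079, -0.8192, -0.5736, 0.0000]
J4: z=[-0.8192, -0.5736, 0.0000] o=[0.4724, -0.6746, 0.3159] → [-0.1810, 0.2585, -0.9215, -0.8192, -0.5736, 0.0000]
J5: z=[-0.4640, 0.6627, -0.5878] o=[0.0855, -0.8020, 0.4777] → [0.3532, 0.5362, 0.3257, -0.4640, 0.6627, -0.5878]
V = J·q̇ = [-0.6156, 1.2701, -1.8431, -1.6702, -0.8890, -0.7259]

-0.6156 1.2701 -1.8431 -1.6702 -0.8890 -0.7259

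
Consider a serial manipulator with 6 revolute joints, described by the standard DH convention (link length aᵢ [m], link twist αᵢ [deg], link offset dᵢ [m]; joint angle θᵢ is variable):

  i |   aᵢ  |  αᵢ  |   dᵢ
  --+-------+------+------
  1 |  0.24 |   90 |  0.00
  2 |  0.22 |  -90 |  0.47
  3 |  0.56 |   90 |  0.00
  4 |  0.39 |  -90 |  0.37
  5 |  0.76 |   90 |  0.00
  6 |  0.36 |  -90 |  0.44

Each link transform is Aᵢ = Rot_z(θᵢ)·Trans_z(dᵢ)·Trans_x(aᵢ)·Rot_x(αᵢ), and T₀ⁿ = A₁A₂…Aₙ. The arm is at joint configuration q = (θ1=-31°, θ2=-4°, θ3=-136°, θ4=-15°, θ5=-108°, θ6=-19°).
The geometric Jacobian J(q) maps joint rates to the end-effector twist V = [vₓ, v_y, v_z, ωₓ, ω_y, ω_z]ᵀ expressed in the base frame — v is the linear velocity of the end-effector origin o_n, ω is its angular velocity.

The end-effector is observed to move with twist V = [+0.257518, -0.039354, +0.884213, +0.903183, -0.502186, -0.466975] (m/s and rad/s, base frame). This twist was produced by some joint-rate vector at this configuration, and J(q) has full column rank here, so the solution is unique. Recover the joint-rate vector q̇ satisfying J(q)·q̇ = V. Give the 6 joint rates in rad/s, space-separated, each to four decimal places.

-0.5440 -0.4450 0.2420 -0.8730 -0.2070 0.4340

o_n = [-0.3045, 0.5685, 0.0376]
J₁: ẑ×o_n = [-0.5685, -0.3045, 0.0000], ω = ẑ
J2: z=[-0.5150, -0.8572, 0.0000] o=[0.2057, -0.1236, 0.0000] → [-0.0323, 0.0194, -0.7938, -0.5150, -0.8572, 0.0000]
J3: z=[0.0598, -0.0359, 0.9976] o=[0.1518, -0.6395, -0.0153] → [-1.2070, -0.4583, 0.0558, 0.0598, -0.0359, 0.9976]
J4: z=[-0.2235, 0.9735, 0.0485] o=[-0.3930, -0.7660, 0.0128] → [-0.0404, 0.0098, -0.3844, -0.2235, 0.9735, 0.0485]
J5: z=[-0.1940, -0.0932, 0.9766] o=[-0.8483, -0.4872, -0.0511] → [-1.0393, 0.5482, -0.1542, -0.1940, -0.0932, 0.9766]
J6: z=[0.9775, -0.1022, 0.1845] o=[-0.7855, 0.2655, 0.0332] → [-0.0564, 0.0844, 0.3454, 0.9775, -0.1022, 0.1845]
q̇ = J⁺·V = [-0.5440, -0.4450, 0.2420, -0.8730, -0.2070, 0.4340]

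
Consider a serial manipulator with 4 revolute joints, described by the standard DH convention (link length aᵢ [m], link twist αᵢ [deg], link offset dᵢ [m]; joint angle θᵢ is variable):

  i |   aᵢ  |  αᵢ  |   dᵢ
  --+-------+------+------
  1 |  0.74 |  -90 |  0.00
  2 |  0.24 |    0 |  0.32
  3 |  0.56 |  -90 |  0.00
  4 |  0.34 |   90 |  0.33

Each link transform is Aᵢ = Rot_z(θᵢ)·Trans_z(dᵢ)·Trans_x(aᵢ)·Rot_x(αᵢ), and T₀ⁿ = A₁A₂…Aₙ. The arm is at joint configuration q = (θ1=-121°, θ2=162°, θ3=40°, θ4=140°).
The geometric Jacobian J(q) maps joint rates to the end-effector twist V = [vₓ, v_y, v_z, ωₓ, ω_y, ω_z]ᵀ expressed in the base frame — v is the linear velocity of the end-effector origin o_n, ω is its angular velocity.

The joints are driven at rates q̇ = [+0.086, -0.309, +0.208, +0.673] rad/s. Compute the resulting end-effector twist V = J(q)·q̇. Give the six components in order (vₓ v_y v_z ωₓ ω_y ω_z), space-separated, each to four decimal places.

0.1208 -0.1990 -0.1412 -0.2164 -0.1641 0.7100

o_n = [-0.0972, -0.3588, 0.3440]
J₁: ẑ×o_n = [0.3588, -0.0972, 0.0000], ω = ẑ
J2: z=[0.8572, -0.5150, 0.0000] o=[-0.3811, -0.6343, 0.0000] → [-0.1772, -0.2949, 0.3824, 0.8572, -0.5150, 0.0000]
J3: z=[0.8572, -0.5150, 0.0000] o=[0.0107, -0.6035, -0.0742] → [-0.2154, -0.3585, 0.1541, 0.8572, -0.5150, 0.0000]
J4: z=[-0.1929, -0.3211, 0.9272] o=[0.2781, -0.1584, 0.1356] → [0.1189, -0.3078, -0.0819, -0.1929, -0.3211, 0.9272]
V = J·q̇ = [0.1208, -0.1990, -0.1412, -0.2164, -0.1641, 0.7100]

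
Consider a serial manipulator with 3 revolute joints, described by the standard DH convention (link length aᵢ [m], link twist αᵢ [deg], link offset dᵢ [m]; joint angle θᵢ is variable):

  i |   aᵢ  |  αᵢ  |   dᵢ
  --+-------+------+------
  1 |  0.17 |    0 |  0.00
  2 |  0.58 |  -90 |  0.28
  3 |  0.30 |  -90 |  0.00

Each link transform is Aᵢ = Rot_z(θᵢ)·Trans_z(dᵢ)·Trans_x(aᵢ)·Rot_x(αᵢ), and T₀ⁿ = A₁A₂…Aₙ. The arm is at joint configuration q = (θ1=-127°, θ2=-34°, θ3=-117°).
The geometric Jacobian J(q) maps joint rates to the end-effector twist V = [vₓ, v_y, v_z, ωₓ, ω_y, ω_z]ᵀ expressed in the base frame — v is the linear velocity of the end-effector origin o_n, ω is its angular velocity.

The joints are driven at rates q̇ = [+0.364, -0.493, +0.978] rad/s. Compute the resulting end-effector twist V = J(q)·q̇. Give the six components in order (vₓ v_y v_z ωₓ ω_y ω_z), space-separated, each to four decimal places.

o_n = [-0.5219, -0.2803, 0.5473]
J₁: ẑ×o_n = [0.2803, -0.5219, 0.0000], ω = ẑ
J2: z=[0.0000, 0.0000, 1.0000] o=[-0.1023, -0.1358, 0.0000] → [0.1445, -0.4196, 0.0000, 0.0000, 0.0000, 1.0000]
J3: z=[0.3256, -0.9455, 0.0000] o=[-0.6507, -0.3246, 0.2800] → [-0.2527, -0.0870, 0.1362, 0.3256, -0.9455, 0.0000]
V = J·q̇ = [-0.2164, -0.0682, 0.1332, 0.3184, -0.9247, -0.1290]

-0.2164 -0.0682 0.1332 0.3184 -0.9247 -0.1290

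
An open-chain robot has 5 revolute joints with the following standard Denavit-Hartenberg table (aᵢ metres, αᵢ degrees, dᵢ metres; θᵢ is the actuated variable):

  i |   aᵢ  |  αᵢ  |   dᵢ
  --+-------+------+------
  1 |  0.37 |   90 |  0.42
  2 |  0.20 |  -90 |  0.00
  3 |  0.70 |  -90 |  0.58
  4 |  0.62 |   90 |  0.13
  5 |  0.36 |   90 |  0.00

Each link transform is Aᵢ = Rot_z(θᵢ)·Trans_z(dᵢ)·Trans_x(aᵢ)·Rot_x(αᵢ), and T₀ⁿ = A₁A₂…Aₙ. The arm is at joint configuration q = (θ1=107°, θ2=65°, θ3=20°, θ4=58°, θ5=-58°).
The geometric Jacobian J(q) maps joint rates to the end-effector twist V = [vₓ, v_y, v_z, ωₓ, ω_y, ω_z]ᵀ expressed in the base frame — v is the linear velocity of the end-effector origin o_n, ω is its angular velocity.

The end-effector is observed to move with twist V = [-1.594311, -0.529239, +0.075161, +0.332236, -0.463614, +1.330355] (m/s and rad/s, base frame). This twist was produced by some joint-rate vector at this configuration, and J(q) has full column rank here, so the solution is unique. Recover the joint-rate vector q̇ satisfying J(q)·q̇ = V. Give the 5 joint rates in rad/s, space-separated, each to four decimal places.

0.8040 -0.1860 0.6450 -0.4310 0.1270

o_n = [-0.5119, 0.9163, 1.5722]
J₁: ẑ×o_n = [-0.9163, -0.5119, 0.0000], ω = ẑ
J2: z=[0.9563, 0.2924, 0.0000] o=[-0.1082, 0.3538, 0.4200] → [0.3369, -1.1019, 0.6560, 0.9563, 0.2924, 0.0000]
J3: z=[0.2650, -0.8667, 0.4226] o=[-0.1329, 0.4347, 0.6013] → [-1.0451, -0.4175, -0.2009, 0.2650, -0.8667, 0.4226]
J4: z=[-0.8564, -0.4130, -0.3100] o=[-0.2894, 0.1278, 1.4425] → [0.1909, 0.1800, -0.7671, -0.8564, -0.4130, -0.3100]
J5: z=[-0.2354, -0.2220, 0.9462] o=[-0.6857, 0.6218, 1.4598] → [-0.3037, 0.1909, -0.0308, -0.2354, -0.2220, 0.9462]
q̇ = J⁺·V = [0.8040, -0.1860, 0.6450, -0.4310, 0.1270]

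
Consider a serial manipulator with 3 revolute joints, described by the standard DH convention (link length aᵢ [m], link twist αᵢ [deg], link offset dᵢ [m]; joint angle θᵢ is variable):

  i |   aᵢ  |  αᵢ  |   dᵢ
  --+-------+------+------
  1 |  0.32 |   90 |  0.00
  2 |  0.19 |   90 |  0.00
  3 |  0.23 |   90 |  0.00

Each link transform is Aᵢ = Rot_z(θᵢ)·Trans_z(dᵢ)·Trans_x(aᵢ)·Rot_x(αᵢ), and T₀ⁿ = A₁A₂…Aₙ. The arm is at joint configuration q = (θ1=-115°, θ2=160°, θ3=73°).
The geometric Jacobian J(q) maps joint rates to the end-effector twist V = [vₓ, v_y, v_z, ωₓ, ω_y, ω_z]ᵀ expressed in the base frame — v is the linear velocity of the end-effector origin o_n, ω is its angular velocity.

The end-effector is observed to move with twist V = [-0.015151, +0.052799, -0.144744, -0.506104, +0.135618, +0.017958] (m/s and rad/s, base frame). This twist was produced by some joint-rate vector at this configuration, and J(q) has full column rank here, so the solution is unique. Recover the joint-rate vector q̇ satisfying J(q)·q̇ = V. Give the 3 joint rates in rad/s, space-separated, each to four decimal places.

o_n = [-0.2324, 0.0220, 0.0880]
J₁: ẑ×o_n = [-0.0220, -0.2324, 0.0000], ω = ẑ
J2: z=[-0.9063, 0.4226, 0.0000] o=[-0.1352, -0.2900, 0.0000] → [0.0372, 0.0797, -0.2417, -0.9063, 0.4226, 0.0000]
J3: z=[-0.1445, -0.3100, 0.9397] o=[-0.0598, -0.1282, 0.0650] → [-0.1483, -0.1589, -0.0752, -0.1445, -0.3100, 0.9397]
q̇ = J⁺·V = [-0.2320, 0.5160, 0.2660]

-0.2320 0.5160 0.2660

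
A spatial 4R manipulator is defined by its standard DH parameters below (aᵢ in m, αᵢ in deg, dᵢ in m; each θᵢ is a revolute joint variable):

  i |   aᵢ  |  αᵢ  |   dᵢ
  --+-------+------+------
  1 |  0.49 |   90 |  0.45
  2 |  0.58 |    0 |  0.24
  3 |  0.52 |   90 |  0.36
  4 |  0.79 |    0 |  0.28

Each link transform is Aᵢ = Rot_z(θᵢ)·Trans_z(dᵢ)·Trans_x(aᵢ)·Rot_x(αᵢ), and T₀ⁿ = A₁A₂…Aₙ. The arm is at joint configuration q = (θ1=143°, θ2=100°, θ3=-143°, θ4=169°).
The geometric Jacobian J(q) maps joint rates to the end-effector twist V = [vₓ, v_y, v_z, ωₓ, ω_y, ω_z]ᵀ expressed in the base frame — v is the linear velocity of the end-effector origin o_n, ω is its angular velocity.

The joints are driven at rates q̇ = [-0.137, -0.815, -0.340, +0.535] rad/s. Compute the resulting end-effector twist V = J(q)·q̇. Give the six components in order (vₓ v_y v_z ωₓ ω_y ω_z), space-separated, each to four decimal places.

-0.4631 -0.1685 0.5735 -0.4037 -1.1420 -0.5283

o_n = [0.4426, 0.6065, 0.9907]
J₁: ẑ×o_n = [-0.6065, 0.4426, 0.0000], ω = ẑ
J2: z=[0.6018, 0.7986, 0.0000] o=[-0.3913, 0.2949, 0.4500] → [0.4318, -0.3254, -0.4785, 0.6018, 0.7986, 0.0000]
J3: z=[0.6018, 0.7986, 0.0000] o=[-0.1665, 0.4259, 1.0212] → [-0.0244, 0.0184, -0.3778, 0.6018, 0.7986, 0.0000]
J4: z=[0.5447, -0.4104, -0.7314] o=[-0.2535, 0.9423, 0.6665] → [-0.3787, -0.6857, 0.1028, 0.5447, -0.4104, -0.7314]
V = J·q̇ = [-0.4631, -0.1685, 0.5735, -0.4037, -1.1420, -0.5283]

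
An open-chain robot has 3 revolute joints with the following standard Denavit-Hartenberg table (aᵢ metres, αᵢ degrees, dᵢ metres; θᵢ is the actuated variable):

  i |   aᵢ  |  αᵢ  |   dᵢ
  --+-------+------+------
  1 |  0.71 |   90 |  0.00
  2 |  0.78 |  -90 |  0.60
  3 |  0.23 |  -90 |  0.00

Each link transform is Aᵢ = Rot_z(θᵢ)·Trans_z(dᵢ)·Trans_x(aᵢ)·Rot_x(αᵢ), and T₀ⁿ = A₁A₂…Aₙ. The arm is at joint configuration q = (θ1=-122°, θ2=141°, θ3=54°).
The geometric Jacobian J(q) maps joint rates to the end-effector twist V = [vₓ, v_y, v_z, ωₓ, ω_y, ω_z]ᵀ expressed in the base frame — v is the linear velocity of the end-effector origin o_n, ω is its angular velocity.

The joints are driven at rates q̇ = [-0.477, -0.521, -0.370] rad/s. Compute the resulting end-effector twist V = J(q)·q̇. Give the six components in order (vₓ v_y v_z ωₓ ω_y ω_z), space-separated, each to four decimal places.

o_n = [-0.3504, 0.2204, 0.5759]
J₁: ẑ×o_n = [-0.2204, -0.3504, 0.0000], ω = ẑ
J2: z=[-0.8480, 0.5299, 0.0000] o=[-0.3762, -0.6021, 0.0000] → [0.3052, 0.4884, -0.7112, -0.8480, 0.5299, 0.0000]
J3: z=[0.3335, 0.5337, -0.7771] o=[-0.5638, 0.2299, 0.4909] → [0.0380, -0.1943, -0.1171, 0.3335, 0.5337, -0.7771]
V = J·q̇ = [-0.0680, -0.0155, 0.4139, 0.3184, -0.4736, -0.1895]

-0.0680 -0.0155 0.4139 0.3184 -0.4736 -0.1895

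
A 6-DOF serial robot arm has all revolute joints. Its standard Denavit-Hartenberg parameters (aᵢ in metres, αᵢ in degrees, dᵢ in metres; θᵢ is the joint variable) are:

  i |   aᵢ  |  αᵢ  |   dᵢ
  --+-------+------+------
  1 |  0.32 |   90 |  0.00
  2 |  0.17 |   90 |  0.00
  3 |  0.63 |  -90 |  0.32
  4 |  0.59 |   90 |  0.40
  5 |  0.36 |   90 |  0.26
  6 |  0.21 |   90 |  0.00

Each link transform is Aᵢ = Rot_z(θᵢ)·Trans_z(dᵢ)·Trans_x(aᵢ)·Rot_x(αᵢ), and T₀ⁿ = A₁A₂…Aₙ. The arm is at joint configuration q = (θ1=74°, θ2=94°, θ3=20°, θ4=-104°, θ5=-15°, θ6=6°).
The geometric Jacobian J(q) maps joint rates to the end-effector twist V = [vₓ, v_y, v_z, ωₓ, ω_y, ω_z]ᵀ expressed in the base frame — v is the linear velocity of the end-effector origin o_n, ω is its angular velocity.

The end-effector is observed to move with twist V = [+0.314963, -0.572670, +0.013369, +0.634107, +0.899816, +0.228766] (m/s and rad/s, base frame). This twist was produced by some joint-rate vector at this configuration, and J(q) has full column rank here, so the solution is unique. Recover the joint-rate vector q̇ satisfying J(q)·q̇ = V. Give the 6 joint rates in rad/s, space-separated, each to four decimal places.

o_n = [0.7133, 1.5255, 0.2537]
J₁: ẑ×o_n = [-1.5255, 0.7133, 0.0000], ω = ẑ
J2: z=[0.9613, -0.2756, 0.0000] o=[0.0882, 0.3076, 0.0000] → [-0.0699, -0.2439, 1.3430, 0.9613, -0.2756, 0.0000]
J3: z=[0.2750, 0.9589, 0.0698] o=[0.0849, 0.2962, 0.1696] → [-0.0051, 0.0207, -0.2645, 0.2750, 0.9589, 0.0698]
J4: z=[0.9099, -0.2361, -0.3412] o=[0.3687, 0.5040, 0.7825] → [0.4733, 0.3635, 1.0108, 0.9099, -0.2361, -0.3412]
J5: z=[-0.3680, -0.0794, -0.9264] o=[0.8457, 0.9809, 0.5521] → [0.5282, 0.0129, -0.2109, -0.3680, -0.0794, -0.9264]
J6: z=[-0.9285, -0.0226, 0.3707] o=[0.7319, 1.3191, 0.2877] → [-0.0757, -0.0385, -0.1921, -0.9285, -0.0226, 0.3707]
q̇ = J⁺·V = [-0.5670, 0.2820, 0.8780, -0.3130, -0.7360, -0.1460]

-0.5670 0.2820 0.8780 -0.3130 -0.7360 -0.1460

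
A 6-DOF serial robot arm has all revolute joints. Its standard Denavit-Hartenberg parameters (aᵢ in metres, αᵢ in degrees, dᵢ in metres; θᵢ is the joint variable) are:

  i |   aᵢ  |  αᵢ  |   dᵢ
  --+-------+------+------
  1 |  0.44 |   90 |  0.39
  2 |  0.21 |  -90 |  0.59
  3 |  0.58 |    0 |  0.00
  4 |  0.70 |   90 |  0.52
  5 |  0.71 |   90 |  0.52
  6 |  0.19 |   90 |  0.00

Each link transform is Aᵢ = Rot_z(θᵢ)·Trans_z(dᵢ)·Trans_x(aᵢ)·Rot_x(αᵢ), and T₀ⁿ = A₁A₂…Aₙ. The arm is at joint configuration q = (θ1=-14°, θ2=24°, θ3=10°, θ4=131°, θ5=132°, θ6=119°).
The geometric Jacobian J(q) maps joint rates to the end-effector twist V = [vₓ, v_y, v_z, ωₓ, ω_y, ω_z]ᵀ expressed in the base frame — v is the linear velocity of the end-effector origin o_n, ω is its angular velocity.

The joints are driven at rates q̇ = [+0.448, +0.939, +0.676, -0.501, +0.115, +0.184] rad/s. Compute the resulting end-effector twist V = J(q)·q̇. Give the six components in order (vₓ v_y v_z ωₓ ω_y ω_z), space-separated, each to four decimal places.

o_n = [0.9726, -0.0113, 1.6873]
J₁: ẑ×o_n = [0.0113, 0.9726, -0.0000], ω = ẑ
J2: z=[-0.2419, -0.9703, 0.0000] o=[0.4269, -0.1064, 0.3900] → [-1.2588, 0.3139, 0.5064, -0.2419, -0.9703, 0.0000]
J3: z=[-0.3947, 0.0984, 0.9135] o=[0.4703, -0.7253, 0.4754] → [-0.5330, 0.9371, -0.3312, -0.3947, 0.0984, 0.9135]
J4: z=[-0.3947, 0.0984, 0.9135] o=[1.0010, -0.7538, 0.7077] → [-0.5819, 0.3606, -0.2902, -0.3947, 0.0984, 0.9135]
J5: z=[0.7458, 0.6150, 0.2560] o=[0.4202, -0.1550, 0.9615] → [0.4096, -0.3999, -0.2326, 0.7458, 0.6150, 0.2560]
J6: z=[-0.6629, 0.6473, 0.3764] o=[0.8547, -0.1550, 1.7268] → [-0.0796, 0.0182, -0.1715, -0.6629, 0.6473, 0.3764]
V = J·q̇ = [-1.2133, 1.1406, 0.3387, -0.3324, -0.7041, 0.7066]

-1.2133 1.1406 0.3387 -0.3324 -0.7041 0.7066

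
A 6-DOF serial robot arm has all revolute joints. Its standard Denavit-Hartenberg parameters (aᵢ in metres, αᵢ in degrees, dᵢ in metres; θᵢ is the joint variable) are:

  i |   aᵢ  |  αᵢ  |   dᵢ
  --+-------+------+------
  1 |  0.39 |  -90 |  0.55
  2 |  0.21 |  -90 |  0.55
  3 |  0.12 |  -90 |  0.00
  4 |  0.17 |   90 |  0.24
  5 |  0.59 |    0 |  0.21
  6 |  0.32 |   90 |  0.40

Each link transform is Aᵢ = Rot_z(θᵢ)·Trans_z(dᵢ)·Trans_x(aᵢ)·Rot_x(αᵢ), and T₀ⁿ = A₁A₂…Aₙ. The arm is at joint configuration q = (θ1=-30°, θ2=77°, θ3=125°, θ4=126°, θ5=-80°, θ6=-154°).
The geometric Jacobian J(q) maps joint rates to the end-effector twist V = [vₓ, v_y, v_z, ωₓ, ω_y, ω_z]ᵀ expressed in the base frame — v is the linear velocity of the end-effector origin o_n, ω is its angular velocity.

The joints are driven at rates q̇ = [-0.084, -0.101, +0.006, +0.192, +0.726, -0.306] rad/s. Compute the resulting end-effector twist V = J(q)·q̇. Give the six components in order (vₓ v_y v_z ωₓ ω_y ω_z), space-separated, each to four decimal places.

0.3811 -0.0469 -0.0323 0.0000 -0.3109 0.3133

o_n = [0.7094, -0.3623, 0.6910]
J₁: ẑ×o_n = [0.3623, 0.7094, -0.0000], ω = ẑ
J2: z=[0.5000, 0.8660, 0.0000] o=[0.3377, -0.1950, 0.5500] → [0.1221, -0.0705, -0.4055, 0.5000, 0.8660, 0.0000]
J3: z=[-0.8438, 0.4872, -0.2250] o=[0.6537, 0.2577, 0.3454] → [0.0289, 0.2791, 0.4960, -0.8438, 0.4872, -0.2250]
J4: z=[0.1272, 0.5889, 0.7982] o=[0.5911, 0.1803, 0.4124] → [0.5971, 0.0590, -0.1387, 0.1272, 0.5889, 0.7982]
J5: z=[0.0742, -0.8081, 0.5844] o=[0.7898, 0.3191, 0.5791] → [0.3077, -0.0553, -0.1156, 0.0742, -0.8081, 0.5844]
J6: z=[0.0742, -0.8081, 0.5844] o=[0.8328, -0.1943, 0.2230] → [-0.2800, -0.1069, -0.1122, 0.0742, -0.8081, 0.5844]
V = J·q̇ = [0.3811, -0.0469, -0.0323, 0.0000, -0.3109, 0.3133]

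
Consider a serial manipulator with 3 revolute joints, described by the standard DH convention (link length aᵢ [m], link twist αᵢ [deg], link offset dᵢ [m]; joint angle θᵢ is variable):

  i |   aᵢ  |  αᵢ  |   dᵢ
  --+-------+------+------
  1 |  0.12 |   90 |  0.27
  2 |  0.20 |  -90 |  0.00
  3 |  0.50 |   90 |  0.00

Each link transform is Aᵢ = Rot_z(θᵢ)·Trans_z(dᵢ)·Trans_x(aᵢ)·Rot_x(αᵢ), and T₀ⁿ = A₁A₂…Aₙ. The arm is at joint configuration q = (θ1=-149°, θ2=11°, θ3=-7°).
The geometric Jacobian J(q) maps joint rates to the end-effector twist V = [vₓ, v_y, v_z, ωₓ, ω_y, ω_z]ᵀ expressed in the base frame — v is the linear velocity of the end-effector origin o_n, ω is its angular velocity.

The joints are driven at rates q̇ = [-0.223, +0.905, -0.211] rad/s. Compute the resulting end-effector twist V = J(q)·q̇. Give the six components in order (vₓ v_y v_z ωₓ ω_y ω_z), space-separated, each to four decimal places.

o_n = [-0.7201, -0.3616, 0.4029]
J₁: ẑ×o_n = [0.3616, -0.7201, 0.0000], ω = ẑ
J2: z=[-0.5150, 0.8572, 0.0000] o=[-0.1029, -0.0618, 0.2700] → [0.1139, 0.0684, 0.6835, -0.5150, 0.8572, 0.0000]
J3: z=[0.1636, 0.0983, 0.9816] o=[-0.2711, -0.1629, 0.3082] → [0.2043, -0.4562, 0.0116, 0.1636, 0.0983, 0.9816]
V = J·q̇ = [-0.0207, 0.3188, 0.6161, -0.5006, 0.7550, -0.4301]

-0.0207 0.3188 0.6161 -0.5006 0.7550 -0.4301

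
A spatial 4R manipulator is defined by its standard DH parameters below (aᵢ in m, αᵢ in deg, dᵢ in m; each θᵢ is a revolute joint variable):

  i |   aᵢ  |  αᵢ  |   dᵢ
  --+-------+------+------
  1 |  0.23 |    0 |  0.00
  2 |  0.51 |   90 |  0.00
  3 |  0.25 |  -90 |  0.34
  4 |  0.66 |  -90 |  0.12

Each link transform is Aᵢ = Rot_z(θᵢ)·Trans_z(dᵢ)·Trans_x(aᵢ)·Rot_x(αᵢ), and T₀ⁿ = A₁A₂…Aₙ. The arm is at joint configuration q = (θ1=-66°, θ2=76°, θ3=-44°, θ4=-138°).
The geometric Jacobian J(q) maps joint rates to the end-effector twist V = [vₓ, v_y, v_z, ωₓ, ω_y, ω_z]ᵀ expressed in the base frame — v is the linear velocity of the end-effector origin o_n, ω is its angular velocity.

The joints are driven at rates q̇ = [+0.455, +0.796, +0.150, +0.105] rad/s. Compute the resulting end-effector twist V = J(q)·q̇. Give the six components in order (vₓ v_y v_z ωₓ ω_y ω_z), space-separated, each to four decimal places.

0.9716 0.6787 -0.0457 0.0979 -0.1351 1.3265

o_n = [0.6433, -0.9069, 0.2534]
J₁: ẑ×o_n = [0.9069, 0.6433, -0.0000], ω = ẑ
J2: z=[0.0000, 0.0000, 1.0000] o=[0.0935, -0.2101, 0.0000] → [0.6968, 0.5497, -0.0000, 0.0000, 0.0000, 1.0000]
J3: z=[0.1736, -0.9848, 0.0000] o=[0.5958, -0.1216, 0.0000] → [-0.2495, -0.0440, -0.0896, 0.1736, -0.9848, 0.0000]
J4: z=[0.6841, 0.1206, 0.7193] o=[0.8319, -0.4252, -0.1737] → [0.3980, -0.4279, -0.3068, 0.6841, 0.1206, 0.7193]
V = J·q̇ = [0.9716, 0.6787, -0.0457, 0.0979, -0.1351, 1.3265]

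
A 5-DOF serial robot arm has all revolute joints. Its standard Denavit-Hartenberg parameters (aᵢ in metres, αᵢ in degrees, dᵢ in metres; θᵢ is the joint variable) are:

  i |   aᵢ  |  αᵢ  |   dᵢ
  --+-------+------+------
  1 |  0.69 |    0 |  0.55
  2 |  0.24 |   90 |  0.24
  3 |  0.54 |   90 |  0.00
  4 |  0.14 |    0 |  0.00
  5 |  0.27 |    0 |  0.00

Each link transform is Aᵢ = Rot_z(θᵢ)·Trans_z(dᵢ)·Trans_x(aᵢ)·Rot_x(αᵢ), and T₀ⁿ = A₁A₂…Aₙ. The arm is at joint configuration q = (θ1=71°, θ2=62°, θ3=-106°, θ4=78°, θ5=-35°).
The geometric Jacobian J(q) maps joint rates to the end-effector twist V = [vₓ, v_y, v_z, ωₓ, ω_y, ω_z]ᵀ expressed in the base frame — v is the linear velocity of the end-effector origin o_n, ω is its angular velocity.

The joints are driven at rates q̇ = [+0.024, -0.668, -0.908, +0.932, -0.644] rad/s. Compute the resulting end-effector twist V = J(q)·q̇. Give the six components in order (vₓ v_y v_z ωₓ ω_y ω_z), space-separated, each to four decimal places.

0.6227 -0.5289 0.3655 -0.4753 -0.8217 -0.5646

o_n = [0.4399, 0.8924, 0.0531]
J₁: ẑ×o_n = [-0.8924, 0.4399, 0.0000], ω = ẑ
J2: z=[0.0000, 0.0000, 1.0000] o=[0.2246, 0.6524, 0.5500] → [-0.2400, 0.2152, 0.0000, 0.0000, 0.0000, 1.0000]
J3: z=[0.7314, 0.6820, 0.0000] o=[0.0610, 0.8279, 0.7900] → [-0.5025, 0.5389, -0.2113, 0.7314, 0.6820, 0.0000]
J4: z=[0.6556, -0.7030, 0.2756] o=[0.1625, 0.7191, 0.2709] → [0.1053, 0.2192, 0.3086, 0.6556, -0.7030, 0.2756]
J5: z=[0.6556, -0.7030, 0.2756] o=[0.2681, 0.8066, 0.2429] → [0.1098, 0.1718, 0.1770, 0.6556, -0.7030, 0.2756]
V = J·q̇ = [0.6227, -0.5289, 0.3655, -0.4753, -0.8217, -0.5646]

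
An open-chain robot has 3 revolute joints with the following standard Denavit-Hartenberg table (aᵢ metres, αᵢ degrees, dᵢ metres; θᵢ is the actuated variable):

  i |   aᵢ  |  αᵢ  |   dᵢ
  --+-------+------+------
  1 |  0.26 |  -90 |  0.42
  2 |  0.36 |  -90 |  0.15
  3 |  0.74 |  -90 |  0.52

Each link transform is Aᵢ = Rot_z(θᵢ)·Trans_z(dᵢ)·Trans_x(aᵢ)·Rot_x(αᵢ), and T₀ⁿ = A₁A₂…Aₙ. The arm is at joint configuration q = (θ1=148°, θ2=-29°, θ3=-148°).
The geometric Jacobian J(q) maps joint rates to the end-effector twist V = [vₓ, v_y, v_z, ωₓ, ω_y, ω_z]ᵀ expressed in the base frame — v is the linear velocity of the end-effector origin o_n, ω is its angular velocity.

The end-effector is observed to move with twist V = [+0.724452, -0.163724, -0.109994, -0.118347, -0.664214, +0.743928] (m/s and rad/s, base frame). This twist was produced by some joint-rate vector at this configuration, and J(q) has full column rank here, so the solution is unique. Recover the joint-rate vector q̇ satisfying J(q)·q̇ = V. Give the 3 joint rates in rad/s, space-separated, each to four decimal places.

o_n = [-0.5231, -0.3124, -0.1645]
J₁: ẑ×o_n = [0.3124, -0.5231, 0.0000], ω = ẑ
J2: z=[-0.5299, -0.8480, 0.0000] o=[-0.2205, 0.1378, 0.4200] → [0.4957, -0.3097, -0.0181, -0.5299, -0.8480, 0.0000]
J3: z=[-0.4111, 0.2569, -0.8746] o=[-0.5670, 0.1774, 0.5945] → [-0.6234, -0.3504, 0.1901, -0.4111, 0.2569, -0.8746]
q̇ = J⁺·V = [0.2900, 0.6260, -0.5190]

0.2900 0.6260 -0.5190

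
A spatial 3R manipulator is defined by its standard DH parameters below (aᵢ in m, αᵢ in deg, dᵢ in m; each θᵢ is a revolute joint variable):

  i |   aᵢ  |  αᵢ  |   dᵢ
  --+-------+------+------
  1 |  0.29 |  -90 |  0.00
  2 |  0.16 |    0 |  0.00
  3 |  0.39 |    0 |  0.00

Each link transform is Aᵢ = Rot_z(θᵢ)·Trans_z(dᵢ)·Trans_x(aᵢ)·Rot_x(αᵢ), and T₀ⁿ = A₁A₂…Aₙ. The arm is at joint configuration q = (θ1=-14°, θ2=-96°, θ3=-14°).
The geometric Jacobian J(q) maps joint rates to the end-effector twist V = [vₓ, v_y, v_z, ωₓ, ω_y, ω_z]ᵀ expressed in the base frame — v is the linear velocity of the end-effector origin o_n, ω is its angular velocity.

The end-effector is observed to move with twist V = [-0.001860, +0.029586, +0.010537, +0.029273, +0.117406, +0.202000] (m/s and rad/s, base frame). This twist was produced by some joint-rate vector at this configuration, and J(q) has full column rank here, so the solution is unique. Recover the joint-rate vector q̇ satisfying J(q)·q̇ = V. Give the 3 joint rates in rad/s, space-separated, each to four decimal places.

o_n = [0.1357, -0.0338, 0.5256]
J₁: ẑ×o_n = [0.0338, 0.1357, -0.0000], ω = ẑ
J2: z=[0.2419, 0.9703, 0.0000] o=[0.2814, -0.0702, 0.0000] → [0.5100, -0.1272, 0.1501, 0.2419, 0.9703, 0.0000]
J3: z=[0.2419, 0.9703, 0.0000] o=[0.2652, -0.0661, 0.1591] → [0.3556, -0.0887, 0.1334, 0.2419, 0.9703, 0.0000]
q̇ = J⁺·V = [0.2020, -0.3350, 0.4560]

0.2020 -0.3350 0.4560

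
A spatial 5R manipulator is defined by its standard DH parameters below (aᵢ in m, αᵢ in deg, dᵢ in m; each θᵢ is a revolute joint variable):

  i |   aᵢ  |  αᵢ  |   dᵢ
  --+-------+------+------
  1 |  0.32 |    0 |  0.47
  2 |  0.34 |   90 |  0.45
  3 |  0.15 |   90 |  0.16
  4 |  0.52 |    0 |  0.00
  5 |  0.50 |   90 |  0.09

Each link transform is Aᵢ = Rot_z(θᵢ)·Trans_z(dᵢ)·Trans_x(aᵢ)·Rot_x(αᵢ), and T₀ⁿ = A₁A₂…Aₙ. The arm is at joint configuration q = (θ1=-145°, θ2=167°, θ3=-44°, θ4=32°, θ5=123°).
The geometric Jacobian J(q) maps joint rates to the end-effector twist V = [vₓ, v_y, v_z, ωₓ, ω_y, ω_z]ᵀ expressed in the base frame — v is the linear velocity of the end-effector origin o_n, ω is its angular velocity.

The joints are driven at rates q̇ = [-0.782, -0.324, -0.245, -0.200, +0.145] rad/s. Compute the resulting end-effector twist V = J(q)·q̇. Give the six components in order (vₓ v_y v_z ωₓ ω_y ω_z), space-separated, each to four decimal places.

o_n = [0.3294, -0.6422, 0.7595]
J₁: ẑ×o_n = [0.6422, 0.3294, -0.0000], ω = ẑ
J2: z=[0.0000, 0.0000, 1.0000] o=[-0.2621, -0.1835, 0.4700] → [0.4587, 0.5915, -0.0000, 0.0000, 0.0000, 1.0000]
J3: z=[0.3746, -0.9272, 0.0000] o=[0.0531, -0.0562, 0.9200] → [0.1488, 0.0601, 0.0366, 0.3746, -0.9272, 0.0000]
J4: z=[-0.6441, -0.2602, -0.7193] o=[0.2131, -0.1641, 0.8158] → [-0.3293, -0.1199, 0.3382, -0.6441, -0.2602, -0.7193]
J5: z=[-0.6441, -0.2602, -0.7193] o=[0.6104, -0.3008, 0.5095] → [-0.3107, 0.3632, 0.1468, -0.6441, -0.2602, -0.7193]
V = J·q̇ = [-0.6665, -0.3873, -0.0553, -0.0564, 0.2415, -1.0664]

-0.6665 -0.3873 -0.0553 -0.0564 0.2415 -1.0664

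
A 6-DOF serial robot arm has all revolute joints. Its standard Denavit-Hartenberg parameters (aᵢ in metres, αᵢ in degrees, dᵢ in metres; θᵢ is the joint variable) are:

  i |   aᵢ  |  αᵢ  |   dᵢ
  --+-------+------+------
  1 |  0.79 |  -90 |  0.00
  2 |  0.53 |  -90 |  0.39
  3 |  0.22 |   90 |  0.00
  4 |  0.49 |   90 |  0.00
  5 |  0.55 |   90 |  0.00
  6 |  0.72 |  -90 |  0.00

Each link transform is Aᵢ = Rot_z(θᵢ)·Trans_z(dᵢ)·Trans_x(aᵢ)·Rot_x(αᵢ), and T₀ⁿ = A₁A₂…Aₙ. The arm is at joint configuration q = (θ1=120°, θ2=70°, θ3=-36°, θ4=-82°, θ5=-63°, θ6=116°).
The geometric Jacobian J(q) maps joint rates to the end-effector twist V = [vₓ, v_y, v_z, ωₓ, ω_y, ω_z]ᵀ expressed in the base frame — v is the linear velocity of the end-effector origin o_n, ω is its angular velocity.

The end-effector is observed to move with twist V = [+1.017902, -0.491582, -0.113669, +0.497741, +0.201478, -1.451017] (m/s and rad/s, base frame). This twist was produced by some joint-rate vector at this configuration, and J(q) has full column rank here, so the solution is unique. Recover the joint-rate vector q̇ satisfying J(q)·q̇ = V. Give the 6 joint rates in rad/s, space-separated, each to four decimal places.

o_n = [-0.7992, 1.3392, -0.1238]
J₁: ẑ×o_n = [-1.3392, -0.7992, 0.0000], ω = ẑ
J2: z=[-0.8660, -0.5000, 0.0000] o=[-0.3950, 0.6842, 0.0000] → [0.0619, -0.1072, -0.7694, -0.8660, -0.5000, 0.0000]
J3: z=[0.4698, -0.8138, -0.3420] o=[-0.8234, 0.6461, -0.4980] → [-0.0675, -0.1841, 0.3454, 0.4698, -0.8138, -0.3420]
J4: z=[-0.6001, -0.5786, 0.5523] o=[-0.9658, 0.6342, -0.6653] → [-0.7027, 0.4170, -0.3267, -0.6001, -0.5786, 0.5523]
J5: z=[0.5757, 0.1670, 0.8004] o=[-1.2379, 1.0254, -0.5512] → [-0.1798, 0.1051, 0.1074, 0.5757, 0.1670, 0.8004]
J6: z=[0.7673, -0.4486, -0.4583] o=[-1.0825, 1.5083, -0.7637] → [-0.3646, -0.6209, -0.0026, 0.7673, -0.4486, -0.4583]
q̇ = J⁺·V = [-0.4550, 0.3020, -0.3430, -0.8470, -0.3490, 0.7990]

-0.4550 0.3020 -0.3430 -0.8470 -0.3490 0.7990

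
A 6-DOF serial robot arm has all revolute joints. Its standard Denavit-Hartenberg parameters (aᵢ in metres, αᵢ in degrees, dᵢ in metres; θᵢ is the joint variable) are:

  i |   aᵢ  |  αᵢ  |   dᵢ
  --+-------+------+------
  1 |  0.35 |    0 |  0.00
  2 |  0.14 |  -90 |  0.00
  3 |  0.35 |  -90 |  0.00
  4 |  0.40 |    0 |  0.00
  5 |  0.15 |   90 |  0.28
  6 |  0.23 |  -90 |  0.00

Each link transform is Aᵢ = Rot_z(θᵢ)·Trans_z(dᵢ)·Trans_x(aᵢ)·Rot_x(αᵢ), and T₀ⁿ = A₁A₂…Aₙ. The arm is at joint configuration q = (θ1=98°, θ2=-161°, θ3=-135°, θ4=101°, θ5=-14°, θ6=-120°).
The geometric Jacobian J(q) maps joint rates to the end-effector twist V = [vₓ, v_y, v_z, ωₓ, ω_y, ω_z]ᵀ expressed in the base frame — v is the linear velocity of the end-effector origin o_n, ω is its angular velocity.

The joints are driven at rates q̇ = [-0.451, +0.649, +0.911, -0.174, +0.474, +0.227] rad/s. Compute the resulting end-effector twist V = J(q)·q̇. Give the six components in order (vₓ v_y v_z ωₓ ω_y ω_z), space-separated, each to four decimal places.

o_n = [-0.4286, 0.1504, 0.2520]
J₁: ẑ×o_n = [-0.1504, -0.4286, 0.0000], ω = ẑ
J2: z=[0.0000, 0.0000, 1.0000] o=[-0.0487, 0.3466, 0.0000] → [0.1962, -0.3799, 0.0000, 0.0000, 0.0000, 1.0000]
J3: z=[0.8910, 0.4540, 0.0000] o=[0.0148, 0.2219, 0.0000] → [0.1144, -0.2245, 0.1377, 0.8910, 0.4540, 0.0000]
J4: z=[0.3210, -0.6300, 0.7071] o=[-0.0975, 0.4424, 0.2475] → [0.2036, -0.2356, -0.3024, 0.3210, -0.6300, 0.7071]
J5: z=[0.3210, -0.6300, 0.7071] o=[-0.4229, 0.2160, 0.1935] → [0.0096, -0.0229, -0.0247, 0.3210, -0.6300, 0.7071]
J6: z=[-0.2739, 0.6529, 0.7061] o=[-0.4690, -0.0235, 0.3971] → [-0.2175, -0.0113, -0.0739, -0.2739, 0.6529, 0.7061]
V = J·q̇ = [0.2191, -0.2302, 0.1495, 0.8458, 0.3728, 0.5704]

0.2191 -0.2302 0.1495 0.8458 0.3728 0.5704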